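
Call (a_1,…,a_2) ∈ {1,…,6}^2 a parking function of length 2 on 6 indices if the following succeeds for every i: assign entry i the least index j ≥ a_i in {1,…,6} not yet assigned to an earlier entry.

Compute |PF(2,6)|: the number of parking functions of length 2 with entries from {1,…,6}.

#PF = (6+1−2)·(6+1)^{2−1} = 5×7 = 35 (Konheim–Weiss)
Check (6,5) → sorted (5,6): b_i ≤ 4+i ∀i, a PF.

35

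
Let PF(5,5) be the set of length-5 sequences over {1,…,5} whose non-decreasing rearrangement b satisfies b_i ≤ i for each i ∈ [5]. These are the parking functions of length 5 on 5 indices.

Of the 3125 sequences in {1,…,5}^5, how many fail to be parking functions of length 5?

|PF| = 1·6^4 = 1·1296 = 1296 (Konheim–Weiss)
One tuple (1,5,5,5,4) → sorted (1,4,5,5,5): b_2=4>2, not a PF.
So 3125 − 1296 = 1829 fail.

1829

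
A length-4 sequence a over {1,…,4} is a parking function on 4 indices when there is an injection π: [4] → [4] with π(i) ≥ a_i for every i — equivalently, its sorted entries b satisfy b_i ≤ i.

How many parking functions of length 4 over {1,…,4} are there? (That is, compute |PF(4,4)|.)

125

#PF = 1·5^3 = 1·125 = 125 (Konheim–Weiss)
One tuple (2,3,2,1) → sorted (1,2,2,3): b_i ≤ i ∀i, a PF.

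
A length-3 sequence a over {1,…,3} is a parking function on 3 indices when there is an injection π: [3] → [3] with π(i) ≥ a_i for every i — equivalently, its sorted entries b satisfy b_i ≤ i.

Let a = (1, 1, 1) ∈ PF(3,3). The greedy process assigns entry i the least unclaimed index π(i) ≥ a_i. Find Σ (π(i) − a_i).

Σπ = 3·4/2 = 6 (π permutes [3]); Σa = 1+1+1 = 3; disp = 6−3 = 3.

3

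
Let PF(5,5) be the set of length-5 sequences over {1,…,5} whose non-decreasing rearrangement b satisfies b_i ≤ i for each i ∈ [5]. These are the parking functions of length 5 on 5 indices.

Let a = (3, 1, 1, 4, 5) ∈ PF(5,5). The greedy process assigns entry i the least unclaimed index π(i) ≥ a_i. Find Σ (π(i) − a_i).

Σπ = 15 ({1..5} each once); Σa = 3+1+1+4+5 = 14; disp = 15−14 = 1.

1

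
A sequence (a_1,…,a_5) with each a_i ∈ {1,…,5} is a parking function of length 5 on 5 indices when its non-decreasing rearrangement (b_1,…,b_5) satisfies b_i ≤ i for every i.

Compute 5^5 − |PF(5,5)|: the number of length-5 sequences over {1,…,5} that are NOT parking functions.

1829

#PF = (5+1−5)·(5+1)^{5−1} = 1·1296 = 1296
One tuple (5,3,2,5,2) → sorted (2,2,3,5,5): b_1=2>1, not a PF.
Total 3125; non-PF = 3125−1296 = 1829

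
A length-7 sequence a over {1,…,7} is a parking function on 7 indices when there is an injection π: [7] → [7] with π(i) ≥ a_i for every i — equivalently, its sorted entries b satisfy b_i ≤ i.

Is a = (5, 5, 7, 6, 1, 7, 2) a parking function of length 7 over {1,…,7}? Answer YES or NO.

NO

Rearranged: b = (1, 2, 5, 5, 6, 7, 7).
  b_1=1 ≤ 1
  b_2=2 ≤ 2
  b_3=5 > 3
  fails at i=3 ⇒ NO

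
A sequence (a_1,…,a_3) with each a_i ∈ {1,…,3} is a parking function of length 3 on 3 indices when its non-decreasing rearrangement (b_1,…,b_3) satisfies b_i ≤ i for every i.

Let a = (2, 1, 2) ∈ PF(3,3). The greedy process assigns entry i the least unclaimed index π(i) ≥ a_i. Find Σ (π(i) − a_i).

1

Σπ = 3·4/2 = 6 (π permutes [3]); Σa = 2+1+2 = 5; disp = 6−5 = 1.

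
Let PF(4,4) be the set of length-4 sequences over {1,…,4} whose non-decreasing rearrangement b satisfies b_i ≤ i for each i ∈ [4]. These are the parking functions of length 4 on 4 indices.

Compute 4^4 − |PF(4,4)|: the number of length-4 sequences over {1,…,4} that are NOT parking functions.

Count = (5−4)·5^(4−1) = 1·125 = 125 (Konheim–Weiss)
Example (4,4,2,4) → sorted (2,4,4,4): b_1=2>1, not a PF.
So 256 − 125 = 131 fail.

131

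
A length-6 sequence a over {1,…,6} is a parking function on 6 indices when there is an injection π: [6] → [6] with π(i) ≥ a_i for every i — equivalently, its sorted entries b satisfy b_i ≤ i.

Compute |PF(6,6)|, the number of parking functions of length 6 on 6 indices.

16807

|PF(6,6)| = (7−6)·7^(6−1) = 1 · 16807 = 16807
E.g. (2,2,4,1,6,1) → sorted (1,1,2,2,4,6): b_i ≤ i ∀i, a PF.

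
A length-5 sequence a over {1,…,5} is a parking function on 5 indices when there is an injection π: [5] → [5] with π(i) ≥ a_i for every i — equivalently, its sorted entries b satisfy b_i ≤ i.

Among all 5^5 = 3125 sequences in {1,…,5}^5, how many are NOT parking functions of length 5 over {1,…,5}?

|PF(5,5)| = 1·6^4 = 1 · 1296 = 1296
E.g. (2,3,5,4,4) → sorted (2,3,4,4,5): b_1=2>1, not a PF.
Total 3125; non-PF = 3125−1296 = 1829

1829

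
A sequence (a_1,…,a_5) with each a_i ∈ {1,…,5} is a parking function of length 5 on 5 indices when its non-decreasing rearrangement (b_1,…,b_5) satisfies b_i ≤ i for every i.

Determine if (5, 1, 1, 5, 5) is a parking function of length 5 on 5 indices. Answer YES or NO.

NO

Sorted: b = (1, 1, 5, 5, 5).
  b_1=1 ≤ 1
  b_2=1 ≤ 2
  b_3=5 > 3
  fails at i=3 ⇒ NO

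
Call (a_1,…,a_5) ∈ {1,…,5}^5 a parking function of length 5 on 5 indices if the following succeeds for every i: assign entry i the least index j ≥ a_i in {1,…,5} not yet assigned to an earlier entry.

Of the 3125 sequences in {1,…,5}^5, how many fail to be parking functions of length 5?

1829

#PF = (5+1−5)·(5+1)^{5−1} = 1×1296 = 1296 (Pollak)
One tuple (5,1,5,2,5) → sorted (1,2,5,5,5): b_3=5>3, not a PF.
Total 3125; non-PF = 3125−1296 = 1829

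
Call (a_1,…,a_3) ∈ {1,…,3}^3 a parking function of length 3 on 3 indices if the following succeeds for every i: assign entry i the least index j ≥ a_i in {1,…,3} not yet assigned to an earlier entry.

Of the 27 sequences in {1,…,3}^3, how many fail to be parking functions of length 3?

|PF| = (3−3+1)·(3+1)^(3−1) = 1·16 = 16 (Konheim–Weiss)
Check (2,2,2) → sorted (2,2,2): b_1=2>1, not a PF.
3^3 − 16 = 27 − 16 = 11

11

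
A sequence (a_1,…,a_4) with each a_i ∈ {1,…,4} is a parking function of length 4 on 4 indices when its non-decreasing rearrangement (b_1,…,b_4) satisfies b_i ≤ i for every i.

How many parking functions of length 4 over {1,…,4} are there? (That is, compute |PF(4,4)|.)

125

Count = 1·5^3 = 1 · 125 = 125 (Pollak)
Example (3,2,1,3) → sorted (1,2,3,3): b_i ≤ i ∀i, a PF.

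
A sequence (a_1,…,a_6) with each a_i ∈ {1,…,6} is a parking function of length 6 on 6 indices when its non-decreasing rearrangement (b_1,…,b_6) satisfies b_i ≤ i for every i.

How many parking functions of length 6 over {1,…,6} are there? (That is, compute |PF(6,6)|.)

#PF = (6+1−6)·(6+1)^{6−1} = 1 · 16807 = 16807 (Konheim–Weiss)
One tuple (4,4,1,1,4,1) → sorted (1,1,1,4,4,4): b_i ≤ i ∀i, a PF.

16807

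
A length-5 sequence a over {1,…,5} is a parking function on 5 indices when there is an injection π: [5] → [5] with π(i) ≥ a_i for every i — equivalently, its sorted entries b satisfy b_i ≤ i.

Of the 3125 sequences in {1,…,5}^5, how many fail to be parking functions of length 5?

|PF(5,5)| = (5+1−5)·(5+1)^{5−1} = 1×1296 = 1296 (Pollak)
E.g. (5,4,5,2,5) → sorted (2,4,5,5,5): b_1=2>1, not a PF.
5^5 − 1296 = 3125 − 1296 = 1829

1829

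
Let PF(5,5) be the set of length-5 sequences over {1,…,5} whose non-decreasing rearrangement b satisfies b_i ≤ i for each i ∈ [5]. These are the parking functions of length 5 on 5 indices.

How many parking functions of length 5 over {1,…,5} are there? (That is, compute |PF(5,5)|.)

Count = (6−5)·6^(5−1) = 1×1296 = 1296 (Pollak)
Check (2,2,5,4,1) → sorted (1,2,2,4,5): b_i ≤ i ∀i, a PF.

1296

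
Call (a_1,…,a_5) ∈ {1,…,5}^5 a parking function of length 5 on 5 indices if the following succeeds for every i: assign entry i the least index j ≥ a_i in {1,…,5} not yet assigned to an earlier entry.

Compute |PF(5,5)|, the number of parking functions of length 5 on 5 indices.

|PF| = (5−5+1)·(5+1)^(5−1) = 1 · 1296 = 1296
One tuple (5,4,1,1,1) → sorted (1,1,1,4,5): b_i ≤ i ∀i, a PF.

1296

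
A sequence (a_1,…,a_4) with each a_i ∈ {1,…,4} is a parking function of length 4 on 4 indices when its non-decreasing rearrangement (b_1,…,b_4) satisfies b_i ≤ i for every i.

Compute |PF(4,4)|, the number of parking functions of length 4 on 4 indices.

|PF| = 1·5^3 = 1 · 125 = 125 [KW]
Example (1,3,2,4) → sorted (1,2,3,4): b_i ≤ i ∀i, a PF.

125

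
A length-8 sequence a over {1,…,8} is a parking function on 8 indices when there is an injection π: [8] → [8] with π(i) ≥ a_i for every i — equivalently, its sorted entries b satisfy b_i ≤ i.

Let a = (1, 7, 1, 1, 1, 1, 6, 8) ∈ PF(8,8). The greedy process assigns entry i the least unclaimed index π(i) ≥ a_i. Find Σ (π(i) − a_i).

10

Σπ = 8·9/2 = 36 (π permutes [8]); Σa = 1+7+1+1+1+1+6+8 = 26; disp = 36−26 = 10.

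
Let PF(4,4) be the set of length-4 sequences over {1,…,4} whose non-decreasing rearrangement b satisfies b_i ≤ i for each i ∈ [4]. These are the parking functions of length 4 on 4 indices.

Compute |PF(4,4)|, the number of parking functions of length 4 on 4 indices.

125

|PF| = 1·5^3 = 1·125 = 125
One tuple (2,3,1,2) → sorted (1,2,2,3): b_i ≤ i ∀i, a PF.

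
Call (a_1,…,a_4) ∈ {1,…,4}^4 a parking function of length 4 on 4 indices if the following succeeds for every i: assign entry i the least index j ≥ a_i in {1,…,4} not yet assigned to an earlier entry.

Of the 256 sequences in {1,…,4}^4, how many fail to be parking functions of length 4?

#PF = (4−4+1)·(4+1)^(4−1) = 1 · 125 = 125 [KW]
One tuple (3,3,4,3) → sorted (3,3,3,4): b_1=3>1, not a PF.
Total 256; non-PF = 256−125 = 131

131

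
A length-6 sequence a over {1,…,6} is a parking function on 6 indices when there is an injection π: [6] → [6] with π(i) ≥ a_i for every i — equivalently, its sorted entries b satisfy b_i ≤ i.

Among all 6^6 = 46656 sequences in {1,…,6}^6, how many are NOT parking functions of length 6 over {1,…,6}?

29849

|PF(6,6)| = (6−6+1)·(6+1)^(6−1) = 1×16807 = 16807
One tuple (4,6,1,6,4,6) → sorted (1,4,4,6,6,6): b_2=4>2, not a PF.
So 46656 − 16807 = 29849 fail.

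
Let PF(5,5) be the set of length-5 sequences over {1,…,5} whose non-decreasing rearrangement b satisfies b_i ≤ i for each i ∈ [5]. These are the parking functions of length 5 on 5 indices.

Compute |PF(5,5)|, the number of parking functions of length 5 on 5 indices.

1296

|PF(5,5)| = (5−5+1)·(5+1)^(5−1) = 1 · 1296 = 1296 (Konheim–Weiss)
Check (2,1,2,2,1) → sorted (1,1,2,2,2): b_i ≤ i ∀i, a PF.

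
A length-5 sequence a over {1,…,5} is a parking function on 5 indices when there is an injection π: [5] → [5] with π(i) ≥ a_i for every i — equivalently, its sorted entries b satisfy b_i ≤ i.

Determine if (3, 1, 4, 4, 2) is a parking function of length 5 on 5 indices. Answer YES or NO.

Order a: b = (1, 2, 3, 4, 4).
  b_1=1 ≤ 1
  b_2=2 ≤ 2
  b_3=3 ≤ 3
  b_4=4 ≤ 4
  b_5=4 ≤ 5
All bounds hold ⇒ YES

YES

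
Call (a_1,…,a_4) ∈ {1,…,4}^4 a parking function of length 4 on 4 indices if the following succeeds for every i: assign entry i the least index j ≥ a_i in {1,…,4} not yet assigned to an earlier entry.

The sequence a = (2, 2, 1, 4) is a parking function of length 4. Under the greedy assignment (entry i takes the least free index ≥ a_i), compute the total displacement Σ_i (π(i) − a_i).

Σπ = 4·5/2 = 10 (π permutes [4]); Σa = 2+2+1+4 = 9; disp = 10−9 = 1.

1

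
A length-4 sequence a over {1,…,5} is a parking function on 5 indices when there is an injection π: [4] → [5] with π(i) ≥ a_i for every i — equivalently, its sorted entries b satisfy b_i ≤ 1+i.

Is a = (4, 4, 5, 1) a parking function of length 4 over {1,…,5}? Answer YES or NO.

Sorted: b = (1, 4, 4, 5).
  b_1=1 ≤ 2
  b_2=4 > 3
  fails at i=2 ⇒ NO

NO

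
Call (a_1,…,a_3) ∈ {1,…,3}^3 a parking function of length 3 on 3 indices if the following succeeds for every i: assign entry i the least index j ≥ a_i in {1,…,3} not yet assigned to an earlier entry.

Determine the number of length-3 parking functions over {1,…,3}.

16

|PF(3,3)| = (3−3+1)·(3+1)^(3−1) = 1 · 16 = 16
One tuple (1,2,2) → sorted (1,2,2): b_i ≤ i ∀i, a PF.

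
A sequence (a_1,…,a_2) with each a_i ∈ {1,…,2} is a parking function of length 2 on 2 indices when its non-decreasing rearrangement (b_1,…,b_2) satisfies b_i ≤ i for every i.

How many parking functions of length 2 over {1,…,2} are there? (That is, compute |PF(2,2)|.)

3

#PF = (2−2+1)·(2+1)^(2−1) = 1·3 = 3
E.g. (2,1) → sorted (1,2): b_i ≤ i ∀i, a PF.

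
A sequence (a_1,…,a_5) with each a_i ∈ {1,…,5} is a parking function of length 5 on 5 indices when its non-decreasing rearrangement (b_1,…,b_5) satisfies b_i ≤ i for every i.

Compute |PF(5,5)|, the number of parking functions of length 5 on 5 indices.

1296

|PF| = (5+1−5)·(5+1)^{5−1} = 1×1296 = 1296 (Konheim–Weiss)
One tuple (1,4,2,2,5) → sorted (1,2,2,4,5): b_i ≤ i ∀i, a PF.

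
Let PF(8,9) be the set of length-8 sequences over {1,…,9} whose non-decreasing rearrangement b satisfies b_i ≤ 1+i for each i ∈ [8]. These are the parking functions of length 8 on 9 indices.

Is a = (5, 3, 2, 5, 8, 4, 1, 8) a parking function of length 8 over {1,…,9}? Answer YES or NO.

YES

Sorted: b = (1, 2, 3, 4, 5, 5, 8, 8).
  b_1=1 ≤ 2
  b_2=2 ≤ 3
  b_3=3 ≤ 4
  b_4=4 ≤ 5
  b_5=5 ≤ 6
  b_6=5 ≤ 7
  b_7=8 ≤ 8
  b_8=8 ≤ 9
All bounds hold ⇒ YES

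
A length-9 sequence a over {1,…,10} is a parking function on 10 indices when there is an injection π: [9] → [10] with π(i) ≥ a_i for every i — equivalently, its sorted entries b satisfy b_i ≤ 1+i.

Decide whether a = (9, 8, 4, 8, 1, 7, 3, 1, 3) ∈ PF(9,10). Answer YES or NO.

Rearranged: b = (1, 1, 3, 3, 4, 7, 8, 8, 9).
  b_1=1 ≤ 2
  b_2=1 ≤ 3
  b_3=3 ≤ 4
  b_4=3 ≤ 5
  b_5=4 ≤ 6
  b_6=7 ≤ 7
  b_7=8 ≤ 8
  b_8=8 ≤ 9
  b_9=9 ≤ 10
All bounds hold ⇒ YES

YES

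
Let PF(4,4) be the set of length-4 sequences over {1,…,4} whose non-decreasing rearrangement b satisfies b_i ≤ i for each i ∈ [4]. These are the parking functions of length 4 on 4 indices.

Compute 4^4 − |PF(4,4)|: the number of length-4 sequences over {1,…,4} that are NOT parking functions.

131

|PF| = (4+1−4)·(4+1)^{4−1} = 1×125 = 125 [KW]
E.g. (3,3,4,2) → sorted (2,3,3,4): b_1=2>1, not a PF.
Total 256; non-PF = 256−125 = 131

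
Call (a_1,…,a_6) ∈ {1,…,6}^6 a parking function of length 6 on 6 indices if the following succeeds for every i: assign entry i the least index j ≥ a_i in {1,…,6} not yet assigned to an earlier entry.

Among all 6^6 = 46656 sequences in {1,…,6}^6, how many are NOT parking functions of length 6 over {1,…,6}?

Count = 1·7^5 = 1·16807 = 16807 (Konheim–Weiss)
E.g. (6,3,6,4,3,4) → sorted (3,3,4,4,6,6): b_1=3>1, not a PF.
Total 46656; non-PF = 46656−16807 = 29849

29849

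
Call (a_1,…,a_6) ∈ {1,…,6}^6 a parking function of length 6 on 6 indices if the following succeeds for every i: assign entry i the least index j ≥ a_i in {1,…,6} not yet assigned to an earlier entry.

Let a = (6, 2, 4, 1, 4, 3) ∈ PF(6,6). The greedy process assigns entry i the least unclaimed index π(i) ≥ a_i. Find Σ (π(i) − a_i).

Σπ(i) = 1+…+6 = 21; Σa = 6+2+4+1+4+3 = 20; disp = 21−20 = 1.

1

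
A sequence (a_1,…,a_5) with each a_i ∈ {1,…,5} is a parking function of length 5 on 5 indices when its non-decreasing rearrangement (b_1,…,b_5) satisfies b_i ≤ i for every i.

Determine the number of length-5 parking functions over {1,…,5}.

|PF(5,5)| = (6−5)·6^(5−1) = 1·1296 = 1296 [KW]
E.g. (2,1,3,3,5) → sorted (1,2,3,3,5): b_i ≤ i ∀i, a PF.

1296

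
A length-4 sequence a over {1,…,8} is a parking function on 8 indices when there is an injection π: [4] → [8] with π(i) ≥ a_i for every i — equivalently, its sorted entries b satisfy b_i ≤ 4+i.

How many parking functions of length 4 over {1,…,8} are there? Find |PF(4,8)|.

#PF = 5·9^3 = 5·729 = 3645
One tuple (6,3,4,2) → sorted (2,3,4,6): b_i ≤ 4+i ∀i, a PF.

3645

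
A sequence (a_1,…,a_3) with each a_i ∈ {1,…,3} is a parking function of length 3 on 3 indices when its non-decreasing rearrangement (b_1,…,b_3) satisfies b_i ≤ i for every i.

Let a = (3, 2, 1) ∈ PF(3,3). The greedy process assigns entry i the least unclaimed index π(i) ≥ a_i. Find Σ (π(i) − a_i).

0

Σπ(i) = 1+…+3 = 6; Σa = 3+2+1 = 6; disp = 6−6 = 0.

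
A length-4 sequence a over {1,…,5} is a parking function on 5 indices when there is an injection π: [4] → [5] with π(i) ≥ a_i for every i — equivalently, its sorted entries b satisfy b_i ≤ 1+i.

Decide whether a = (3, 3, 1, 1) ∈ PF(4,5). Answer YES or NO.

YES

Order a: b = (1, 1, 3, 3).
  b_1=1 ≤ 2
  b_2=1 ≤ 3
  b_3=3 ≤ 4
  b_4=3 ≤ 5
All bounds hold ⇒ YES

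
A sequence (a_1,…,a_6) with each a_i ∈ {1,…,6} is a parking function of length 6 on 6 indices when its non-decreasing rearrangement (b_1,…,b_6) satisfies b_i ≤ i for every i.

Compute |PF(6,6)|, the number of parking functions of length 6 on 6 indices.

Count = (7−6)·7^(6−1) = 1 · 16807 = 16807 (Konheim–Weiss)
E.g. (4,2,1,2,2,2) → sorted (1,2,2,2,2,4): b_i ≤ i ∀i, a PF.

16807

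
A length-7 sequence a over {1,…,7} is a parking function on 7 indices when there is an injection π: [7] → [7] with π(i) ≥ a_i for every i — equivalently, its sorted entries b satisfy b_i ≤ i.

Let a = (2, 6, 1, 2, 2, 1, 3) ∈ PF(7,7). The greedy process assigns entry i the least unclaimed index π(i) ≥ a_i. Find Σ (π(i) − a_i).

Σπ = 7·8/2 = 28 (π permutes [7]); Σa = 2+6+1+2+2+1+3 = 17; disp = 28−17 = 11.

11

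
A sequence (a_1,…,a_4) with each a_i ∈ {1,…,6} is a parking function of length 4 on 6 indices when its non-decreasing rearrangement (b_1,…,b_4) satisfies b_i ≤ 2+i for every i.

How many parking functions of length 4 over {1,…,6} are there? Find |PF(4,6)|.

|PF(4,6)| = 3·7^3 = 3·343 = 1029
E.g. (6,4,2,3) → sorted (2,3,4,6): b_i ≤ 2+i ∀i, a PF.

1029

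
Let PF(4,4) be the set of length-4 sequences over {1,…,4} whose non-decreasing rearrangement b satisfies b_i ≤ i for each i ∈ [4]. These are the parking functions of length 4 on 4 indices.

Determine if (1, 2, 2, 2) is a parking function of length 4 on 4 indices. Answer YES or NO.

YES

Order a: b = (1, 2, 2, 2).
  b_1=1 ≤ 1
  b_2=2 ≤ 2
  b_3=2 ≤ 3
  b_4=2 ≤ 4
All bounds hold ⇒ YES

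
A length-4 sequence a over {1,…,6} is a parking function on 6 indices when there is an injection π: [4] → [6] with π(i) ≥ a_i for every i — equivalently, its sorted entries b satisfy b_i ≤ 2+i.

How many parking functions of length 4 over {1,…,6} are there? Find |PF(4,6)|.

1029

#PF = 3·7^3 = 3 · 343 = 1029 [KW]
Example (4,3,2,4) → sorted (2,3,4,4): b_i ≤ 2+i ∀i, a PF.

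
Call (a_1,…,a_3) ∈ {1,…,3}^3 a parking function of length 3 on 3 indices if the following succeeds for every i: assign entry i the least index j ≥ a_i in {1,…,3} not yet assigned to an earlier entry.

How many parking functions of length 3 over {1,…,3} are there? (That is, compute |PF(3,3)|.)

16

#PF = 1·4^2 = 1 · 16 = 16 (Pollak)
Check (3,1,1) → sorted (1,1,3): b_i ≤ i ∀i, a PF.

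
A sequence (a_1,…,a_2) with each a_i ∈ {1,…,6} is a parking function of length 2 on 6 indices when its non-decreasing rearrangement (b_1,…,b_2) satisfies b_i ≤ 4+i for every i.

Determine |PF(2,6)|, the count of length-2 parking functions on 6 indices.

35

|PF(2,6)| = 5·7^1 = 5 · 7 = 35 [KW]
One tuple (2,1) → sorted (1,2): b_i ≤ 4+i ∀i, a PF.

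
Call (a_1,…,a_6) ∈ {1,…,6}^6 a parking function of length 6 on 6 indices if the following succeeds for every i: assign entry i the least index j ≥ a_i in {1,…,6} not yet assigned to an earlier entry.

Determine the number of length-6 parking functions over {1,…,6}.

#PF = (6+1−6)·(6+1)^{6−1} = 1 · 16807 = 16807 [KW]
One tuple (1,4,2,3,4,1) → sorted (1,1,2,3,4,4): b_i ≤ i ∀i, a PF.

16807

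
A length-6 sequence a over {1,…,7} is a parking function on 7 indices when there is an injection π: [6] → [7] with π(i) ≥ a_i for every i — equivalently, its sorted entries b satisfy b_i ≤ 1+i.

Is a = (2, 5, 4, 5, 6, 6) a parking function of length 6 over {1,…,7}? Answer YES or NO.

NO

Rearranged: b = (2, 4, 5, 5, 6, 6).
  b_1=2 ≤ 2
  b_2=4 > 3
  fails at i=2 ⇒ NO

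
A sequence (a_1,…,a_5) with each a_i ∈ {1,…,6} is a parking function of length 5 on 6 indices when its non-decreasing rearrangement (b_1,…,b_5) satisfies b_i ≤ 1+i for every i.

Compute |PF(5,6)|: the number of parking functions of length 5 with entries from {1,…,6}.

|PF| = (7−5)·7^(5−1) = 2 · 2401 = 4802 (Pollak)
One tuple (2,1,1,5,2) → sorted (1,1,2,2,5): b_i ≤ 1+i ∀i, a PF.

4802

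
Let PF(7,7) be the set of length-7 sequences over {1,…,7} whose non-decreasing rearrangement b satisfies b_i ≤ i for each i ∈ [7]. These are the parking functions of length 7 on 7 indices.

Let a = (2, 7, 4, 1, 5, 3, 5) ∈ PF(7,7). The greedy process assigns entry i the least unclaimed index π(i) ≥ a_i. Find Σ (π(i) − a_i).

Σπ(i) = 1+…+7 = 28; Σa = 2+7+4+1+5+3+5 = 27; disp = 28−27 = 1.

1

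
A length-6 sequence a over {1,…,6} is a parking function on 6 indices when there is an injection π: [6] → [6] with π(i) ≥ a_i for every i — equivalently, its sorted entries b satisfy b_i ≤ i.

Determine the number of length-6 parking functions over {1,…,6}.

16807

#PF = (7−6)·7^(6−1) = 1×16807 = 16807 (Pollak)
E.g. (4,5,4,1,2,3) → sorted (1,2,3,4,4,5): b_i ≤ i ∀i, a PF.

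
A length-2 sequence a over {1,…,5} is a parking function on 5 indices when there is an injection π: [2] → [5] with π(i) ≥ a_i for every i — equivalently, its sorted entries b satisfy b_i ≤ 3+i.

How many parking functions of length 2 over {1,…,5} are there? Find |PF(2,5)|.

#PF = (6−2)·6^(2−1) = 4×6 = 24
One tuple (5,1) → sorted (1,5): b_i ≤ 3+i ∀i, a PF.

24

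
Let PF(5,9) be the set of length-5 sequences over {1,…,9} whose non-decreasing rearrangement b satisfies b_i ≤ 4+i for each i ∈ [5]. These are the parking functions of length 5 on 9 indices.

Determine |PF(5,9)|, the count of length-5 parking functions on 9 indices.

#PF = (10−5)·10^(5−1) = 5 · 10000 = 50000
E.g. (3,5,1,3,9) → sorted (1,3,3,5,9): b_i ≤ 4+i ∀i, a PF.

50000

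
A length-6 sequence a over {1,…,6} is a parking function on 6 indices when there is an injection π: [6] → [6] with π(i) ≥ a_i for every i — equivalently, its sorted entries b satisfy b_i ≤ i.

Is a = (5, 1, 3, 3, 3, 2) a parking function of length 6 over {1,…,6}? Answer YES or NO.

YES

Rearranged: b = (1, 2, 3, 3, 3, 5).
  b_1=1 ≤ 1
  b_2=2 ≤ 2
  b_3=3 ≤ 3
  b_4=3 ≤ 4
  b_5=3 ≤ 5
  b_6=5 ≤ 6
All bounds hold ⇒ YES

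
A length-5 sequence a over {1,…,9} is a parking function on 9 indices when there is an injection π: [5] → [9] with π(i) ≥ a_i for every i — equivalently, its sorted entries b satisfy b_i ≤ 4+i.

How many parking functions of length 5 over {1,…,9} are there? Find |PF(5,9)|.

50000

|PF(5,9)| = (9−5+1)·(9+1)^(5−1) = 5·10000 = 50000 (Pollak)
One tuple (3,6,9,6,5) → sorted (3,5,6,6,9): b_i ≤ 4+i ∀i, a PF.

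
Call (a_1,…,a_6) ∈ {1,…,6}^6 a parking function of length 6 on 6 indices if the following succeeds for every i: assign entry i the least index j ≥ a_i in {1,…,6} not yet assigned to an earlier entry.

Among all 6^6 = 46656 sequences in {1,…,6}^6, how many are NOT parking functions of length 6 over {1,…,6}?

|PF(6,6)| = (6+1−6)·(6+1)^{6−1} = 1 · 16807 = 16807
Example (5,1,6,6,2,6) → sorted (1,2,5,6,6,6): b_3=5>3, not a PF.
Total 46656; non-PF = 46656−16807 = 29849

29849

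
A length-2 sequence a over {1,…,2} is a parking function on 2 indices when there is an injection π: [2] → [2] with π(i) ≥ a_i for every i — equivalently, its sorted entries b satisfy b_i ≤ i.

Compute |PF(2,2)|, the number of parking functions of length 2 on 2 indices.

Count = (3−2)·3^(2−1) = 1·3 = 3 (Pollak)
Check (1,1) → sorted (1,1): b_i ≤ i ∀i, a PF.

3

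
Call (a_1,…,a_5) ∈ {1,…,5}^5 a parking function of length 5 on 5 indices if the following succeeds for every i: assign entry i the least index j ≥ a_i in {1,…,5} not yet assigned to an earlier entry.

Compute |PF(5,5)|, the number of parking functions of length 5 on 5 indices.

1296

|PF| = 1·6^4 = 1×1296 = 1296 [KW]
E.g. (2,3,4,1,2) → sorted (1,2,2,3,4): b_i ≤ i ∀i, a PF.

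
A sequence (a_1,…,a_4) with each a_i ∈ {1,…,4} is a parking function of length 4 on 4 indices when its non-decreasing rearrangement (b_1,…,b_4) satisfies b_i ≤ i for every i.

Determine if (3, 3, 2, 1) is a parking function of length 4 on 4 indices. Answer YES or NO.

Order a: b = (1, 2, 3, 3).
  b_1=1 ≤ 1
  b_2=2 ≤ 2
  b_3=3 ≤ 3
  b_4=3 ≤ 4
All bounds hold ⇒ YES

YES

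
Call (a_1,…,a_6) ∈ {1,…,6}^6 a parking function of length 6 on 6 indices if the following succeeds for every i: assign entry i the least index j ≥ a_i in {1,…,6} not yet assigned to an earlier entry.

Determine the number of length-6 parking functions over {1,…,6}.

16807

|PF| = (6+1−6)·(6+1)^{6−1} = 1×16807 = 16807 (Pollak)
Example (2,3,2,1,3,2) → sorted (1,2,2,2,3,3): b_i ≤ i ∀i, a PF.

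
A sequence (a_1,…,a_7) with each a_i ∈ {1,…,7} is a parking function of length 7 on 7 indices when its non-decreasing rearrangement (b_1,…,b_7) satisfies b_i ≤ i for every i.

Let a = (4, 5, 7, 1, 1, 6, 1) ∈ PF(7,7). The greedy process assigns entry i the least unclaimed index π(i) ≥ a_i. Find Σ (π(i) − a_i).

Σπ = 28 ({1..7} each once); Σa = 4+5+7+1+1+6+1 = 25; disp = 28−25 = 3.

3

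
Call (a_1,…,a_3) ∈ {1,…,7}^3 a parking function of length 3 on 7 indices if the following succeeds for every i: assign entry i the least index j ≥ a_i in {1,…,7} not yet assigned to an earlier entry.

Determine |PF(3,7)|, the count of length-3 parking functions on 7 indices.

320

Count = 5·8^2 = 5 · 64 = 320 [KW]
Example (2,3,4) → sorted (2,3,4): b_i ≤ 4+i ∀i, a PF.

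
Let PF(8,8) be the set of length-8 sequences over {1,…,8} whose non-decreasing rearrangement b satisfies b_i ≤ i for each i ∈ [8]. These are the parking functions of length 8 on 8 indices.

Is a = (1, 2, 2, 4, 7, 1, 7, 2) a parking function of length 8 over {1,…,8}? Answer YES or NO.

YES

Rearranged: b = (1, 1, 2, 2, 2, 4, 7, 7).
  b_1=1 ≤ 1
  b_2=1 ≤ 2
  b_3=2 ≤ 3
  b_4=2 ≤ 4
  b_5=2 ≤ 5
  b_6=4 ≤ 6
  b_7=7 ≤ 7
  b_8=7 ≤ 8
All bounds hold ⇒ YES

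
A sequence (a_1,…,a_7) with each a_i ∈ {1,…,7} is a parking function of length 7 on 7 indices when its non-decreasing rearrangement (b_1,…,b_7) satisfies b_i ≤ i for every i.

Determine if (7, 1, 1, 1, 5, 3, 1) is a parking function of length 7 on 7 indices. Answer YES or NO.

YES

Sorted: b = (1, 1, 1, 1, 3, 5, 7).
  b_1=1 ≤ 1
  b_2=1 ≤ 2
  b_3=1 ≤ 3
  b_4=1 ≤ 4
  b_5=3 ≤ 5
  b_6=5 ≤ 6
  b_7=7 ≤ 7
All bounds hold ⇒ YES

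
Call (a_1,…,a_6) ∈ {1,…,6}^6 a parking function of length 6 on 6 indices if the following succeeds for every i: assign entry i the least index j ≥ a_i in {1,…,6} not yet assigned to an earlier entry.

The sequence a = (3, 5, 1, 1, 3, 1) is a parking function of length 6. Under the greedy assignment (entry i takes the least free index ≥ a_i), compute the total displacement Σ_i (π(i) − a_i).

Σπ = 6·7/2 = 21 (π permutes [6]); Σa = 3+5+1+1+3+1 = 14; disp = 21−14 = 7.

7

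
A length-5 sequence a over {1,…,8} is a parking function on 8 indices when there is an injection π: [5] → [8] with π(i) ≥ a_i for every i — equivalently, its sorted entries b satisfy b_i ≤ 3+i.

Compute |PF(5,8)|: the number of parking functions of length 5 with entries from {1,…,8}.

Count = (9−5)·9^(5−1) = 4×6561 = 26244 [KW]
E.g. (5,6,5,4,6) → sorted (4,5,5,6,6): b_i ≤ 3+i ∀i, a PF.

26244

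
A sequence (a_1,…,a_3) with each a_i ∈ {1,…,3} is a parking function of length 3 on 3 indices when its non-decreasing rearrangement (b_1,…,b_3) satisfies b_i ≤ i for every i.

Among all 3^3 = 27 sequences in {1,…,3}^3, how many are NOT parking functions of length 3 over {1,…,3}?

11

#PF = 1·4^2 = 1×16 = 16 (Pollak)
E.g. (1,3,3) → sorted (1,3,3): b_2=3>2, not a PF.
3^3 − 16 = 27 − 16 = 11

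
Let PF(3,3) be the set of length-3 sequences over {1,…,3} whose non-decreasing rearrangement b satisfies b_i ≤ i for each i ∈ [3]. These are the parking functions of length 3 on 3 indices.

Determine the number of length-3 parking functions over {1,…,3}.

|PF| = (4−3)·4^(3−1) = 1 · 16 = 16
Check (1,3,1) → sorted (1,1,3): b_i ≤ i ∀i, a PF.

16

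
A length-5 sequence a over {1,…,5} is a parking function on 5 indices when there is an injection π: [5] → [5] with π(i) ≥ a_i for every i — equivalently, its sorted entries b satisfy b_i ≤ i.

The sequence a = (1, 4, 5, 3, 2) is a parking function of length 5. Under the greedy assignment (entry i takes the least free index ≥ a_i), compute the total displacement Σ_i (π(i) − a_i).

0

Σπ(i) = 1+…+5 = 15; Σa = 1+4+5+3+2 = 15; disp = 15−15 = 0.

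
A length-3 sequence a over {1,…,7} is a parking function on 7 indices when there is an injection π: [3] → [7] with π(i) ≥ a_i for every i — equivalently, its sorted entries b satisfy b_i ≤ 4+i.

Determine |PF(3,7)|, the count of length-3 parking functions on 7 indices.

|PF(3,7)| = (7+1−3)·(7+1)^{3−1} = 5·64 = 320
E.g. (5,7,1) → sorted (1,5,7): b_i ≤ 4+i ∀i, a PF.

320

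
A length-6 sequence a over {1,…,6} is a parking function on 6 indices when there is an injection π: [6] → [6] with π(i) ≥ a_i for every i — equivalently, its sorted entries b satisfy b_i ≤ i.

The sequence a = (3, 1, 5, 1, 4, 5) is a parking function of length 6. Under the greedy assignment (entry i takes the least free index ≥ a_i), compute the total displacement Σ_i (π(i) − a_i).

2

Σπ = 21 ({1..6} each once); Σa = 3+1+5+1+4+5 = 19; disp = 21−19 = 2.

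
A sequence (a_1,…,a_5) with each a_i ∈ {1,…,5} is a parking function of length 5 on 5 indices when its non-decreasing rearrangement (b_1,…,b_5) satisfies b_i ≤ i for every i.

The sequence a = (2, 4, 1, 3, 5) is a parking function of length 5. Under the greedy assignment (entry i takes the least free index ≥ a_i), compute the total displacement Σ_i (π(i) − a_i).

0

Σπ = 15 ({1..5} each once); Σa = 2+4+1+3+5 = 15; disp = 15−15 = 0.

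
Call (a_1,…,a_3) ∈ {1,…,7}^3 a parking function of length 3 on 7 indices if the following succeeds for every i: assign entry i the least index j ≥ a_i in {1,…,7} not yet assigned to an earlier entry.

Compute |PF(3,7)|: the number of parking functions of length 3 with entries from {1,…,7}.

320

#PF = (8−3)·8^(3−1) = 5·64 = 320 (Konheim–Weiss)
Example (5,5,2) → sorted (2,5,5): b_i ≤ 4+i ∀i, a PF.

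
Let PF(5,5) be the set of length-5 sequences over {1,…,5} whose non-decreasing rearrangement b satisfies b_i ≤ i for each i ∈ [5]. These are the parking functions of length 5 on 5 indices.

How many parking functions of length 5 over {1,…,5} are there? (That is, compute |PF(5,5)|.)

1296

|PF(5,5)| = (5−5+1)·(5+1)^(5−1) = 1·1296 = 1296 [KW]
One tuple (1,1,1,2,5) → sorted (1,1,1,2,5): b_i ≤ i ∀i, a PF.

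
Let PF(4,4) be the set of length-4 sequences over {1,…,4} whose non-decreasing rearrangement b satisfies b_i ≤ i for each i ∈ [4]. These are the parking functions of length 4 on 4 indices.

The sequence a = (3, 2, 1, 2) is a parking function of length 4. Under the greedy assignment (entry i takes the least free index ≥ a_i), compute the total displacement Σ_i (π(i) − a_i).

Σπ = 4·5/2 = 10 (π permutes [4]); Σa = 3+2+1+2 = 8; disp = 10−8 = 2.

2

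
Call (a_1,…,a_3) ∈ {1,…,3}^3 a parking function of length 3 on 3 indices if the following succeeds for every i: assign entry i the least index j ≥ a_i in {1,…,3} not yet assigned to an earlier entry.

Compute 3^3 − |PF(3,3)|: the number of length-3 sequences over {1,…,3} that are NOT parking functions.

11

#PF = (3+1−3)·(3+1)^{3−1} = 1 · 16 = 16 [KW]
E.g. (3,3,2) → sorted (2,3,3): b_1=2>1, not a PF.
Total 27; non-PF = 27−16 = 11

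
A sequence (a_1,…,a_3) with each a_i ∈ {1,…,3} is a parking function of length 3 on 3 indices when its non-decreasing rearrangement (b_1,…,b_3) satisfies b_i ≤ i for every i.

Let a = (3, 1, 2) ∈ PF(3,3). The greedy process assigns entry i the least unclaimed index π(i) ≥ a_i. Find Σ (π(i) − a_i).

0

Σπ(i) = 1+…+3 = 6; Σa = 3+1+2 = 6; disp = 6−6 = 0.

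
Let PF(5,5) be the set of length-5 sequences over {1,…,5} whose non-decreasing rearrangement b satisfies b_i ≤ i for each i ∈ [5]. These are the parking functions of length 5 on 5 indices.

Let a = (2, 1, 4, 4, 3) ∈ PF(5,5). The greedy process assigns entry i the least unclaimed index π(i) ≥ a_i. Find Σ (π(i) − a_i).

Σπ = 15 ({1..5} each once); Σa = 2+1+4+4+3 = 14; disp = 15−14 = 1.

1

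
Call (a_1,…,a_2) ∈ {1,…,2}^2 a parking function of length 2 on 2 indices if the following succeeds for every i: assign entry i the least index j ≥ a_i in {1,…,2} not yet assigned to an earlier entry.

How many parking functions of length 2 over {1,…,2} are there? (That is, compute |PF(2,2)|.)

|PF| = (2+1−2)·(2+1)^{2−1} = 1×3 = 3 (Konheim–Weiss)
One tuple (1,1) → sorted (1,1): b_i ≤ i ∀i, a PF.

3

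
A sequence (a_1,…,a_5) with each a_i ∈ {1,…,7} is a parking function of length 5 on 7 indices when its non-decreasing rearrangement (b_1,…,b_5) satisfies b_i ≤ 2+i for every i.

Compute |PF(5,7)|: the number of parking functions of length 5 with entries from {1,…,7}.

|PF(5,7)| = (7+1−5)·(7+1)^{5−1} = 3·4096 = 12288 [KW]
Check (3,5,5,1,7) → sorted (1,3,5,5,7): b_i ≤ 2+i ∀i, a PF.

12288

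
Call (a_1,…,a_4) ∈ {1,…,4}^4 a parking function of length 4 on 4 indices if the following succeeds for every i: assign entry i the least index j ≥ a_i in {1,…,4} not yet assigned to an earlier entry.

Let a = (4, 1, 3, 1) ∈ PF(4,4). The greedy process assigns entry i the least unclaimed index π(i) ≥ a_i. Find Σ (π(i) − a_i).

1

Σπ = 10 ({1..4} each once); Σa = 4+1+3+1 = 9; disp = 10−9 = 1.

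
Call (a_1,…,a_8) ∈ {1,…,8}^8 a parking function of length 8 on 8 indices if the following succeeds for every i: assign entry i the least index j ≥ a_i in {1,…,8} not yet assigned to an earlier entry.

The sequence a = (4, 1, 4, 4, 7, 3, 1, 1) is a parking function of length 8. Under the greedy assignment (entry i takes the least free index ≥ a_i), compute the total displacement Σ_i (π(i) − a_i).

11

Σπ(i) = 1+…+8 = 36; Σa = 4+1+4+4+7+3+1+1 = 25; disp = 36−25 = 11.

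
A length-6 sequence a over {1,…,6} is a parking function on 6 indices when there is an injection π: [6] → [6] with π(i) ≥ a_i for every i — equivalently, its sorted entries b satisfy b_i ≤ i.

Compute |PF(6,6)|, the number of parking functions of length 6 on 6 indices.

Count = (6−6+1)·(6+1)^(6−1) = 1×16807 = 16807 (Pollak)
Example (1,2,3,4,4,3) → sorted (1,2,3,3,4,4): b_i ≤ i ∀i, a PF.

16807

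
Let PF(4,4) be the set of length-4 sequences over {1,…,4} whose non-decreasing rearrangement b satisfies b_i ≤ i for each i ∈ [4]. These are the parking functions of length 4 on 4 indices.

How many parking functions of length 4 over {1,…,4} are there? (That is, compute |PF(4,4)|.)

125

#PF = (5−4)·5^(4−1) = 1 · 125 = 125 [KW]
Check (2,2,3,1) → sorted (1,2,2,3): b_i ≤ i ∀i, a PF.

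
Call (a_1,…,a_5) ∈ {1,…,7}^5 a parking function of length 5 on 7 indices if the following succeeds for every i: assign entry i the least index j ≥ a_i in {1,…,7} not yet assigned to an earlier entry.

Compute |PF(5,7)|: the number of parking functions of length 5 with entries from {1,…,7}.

|PF| = (7+1−5)·(7+1)^{5−1} = 3 · 4096 = 12288 [KW]
One tuple (5,4,2,6,1) → sorted (1,2,4,5,6): b_i ≤ 2+i ∀i, a PF.

12288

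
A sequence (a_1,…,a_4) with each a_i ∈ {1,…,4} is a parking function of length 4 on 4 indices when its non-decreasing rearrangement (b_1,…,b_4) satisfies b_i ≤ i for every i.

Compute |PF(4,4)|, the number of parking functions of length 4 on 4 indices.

125

|PF(4,4)| = (5−4)·5^(4−1) = 1·125 = 125 (Konheim–Weiss)
E.g. (1,1,1,4) → sorted (1,1,1,4): b_i ≤ i ∀i, a PF.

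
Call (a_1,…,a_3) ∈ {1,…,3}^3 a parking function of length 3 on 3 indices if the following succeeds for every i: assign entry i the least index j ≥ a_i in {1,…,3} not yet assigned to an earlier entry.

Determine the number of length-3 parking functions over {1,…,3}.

|PF(3,3)| = (3−3+1)·(3+1)^(3−1) = 1 · 16 = 16 (Konheim–Weiss)
E.g. (3,1,2) → sorted (1,2,3): b_i ≤ i ∀i, a PF.

16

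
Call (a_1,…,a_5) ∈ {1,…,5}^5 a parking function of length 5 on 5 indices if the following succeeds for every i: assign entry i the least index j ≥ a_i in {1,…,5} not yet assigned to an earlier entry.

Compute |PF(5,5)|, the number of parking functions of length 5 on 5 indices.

|PF| = (5+1−5)·(5+1)^{5−1} = 1 · 1296 = 1296
Check (5,2,3,3,1) → sorted (1,2,3,3,5): b_i ≤ i ∀i, a PF.

1296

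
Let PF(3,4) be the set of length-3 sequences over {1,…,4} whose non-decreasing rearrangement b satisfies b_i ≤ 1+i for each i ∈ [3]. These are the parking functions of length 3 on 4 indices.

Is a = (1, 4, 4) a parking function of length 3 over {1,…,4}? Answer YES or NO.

NO

Rearranged: b = (1, 4, 4).
  b_1=1 ≤ 2
  b_2=4 > 3
  fails at i=2 ⇒ NO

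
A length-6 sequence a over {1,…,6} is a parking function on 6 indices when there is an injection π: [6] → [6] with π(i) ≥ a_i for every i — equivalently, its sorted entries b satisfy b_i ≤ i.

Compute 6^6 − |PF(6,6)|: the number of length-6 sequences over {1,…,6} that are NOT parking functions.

|PF(6,6)| = (6−6+1)·(6+1)^(6−1) = 1 · 16807 = 16807
One tuple (6,6,4,4,5,2) → sorted (2,4,4,5,6,6): b_1=2>1, not a PF.
So 46656 − 16807 = 29849 fail.

29849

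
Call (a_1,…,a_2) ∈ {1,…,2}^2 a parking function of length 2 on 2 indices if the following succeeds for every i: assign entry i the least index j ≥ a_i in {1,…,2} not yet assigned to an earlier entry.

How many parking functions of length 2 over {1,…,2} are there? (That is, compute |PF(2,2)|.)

|PF| = 1·3^1 = 1×3 = 3 (Konheim–Weiss)
Check (1,2) → sorted (1,2): b_i ≤ i ∀i, a PF.

3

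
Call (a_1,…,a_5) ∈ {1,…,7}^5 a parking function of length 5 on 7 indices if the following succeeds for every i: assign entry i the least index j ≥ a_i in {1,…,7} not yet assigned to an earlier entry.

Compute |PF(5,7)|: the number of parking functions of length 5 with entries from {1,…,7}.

|PF| = (7−5+1)·(7+1)^(5−1) = 3×4096 = 12288 (Pollak)
Check (6,3,7,4,5) → sorted (3,4,5,6,7): b_i ≤ 2+i ∀i, a PF.

12288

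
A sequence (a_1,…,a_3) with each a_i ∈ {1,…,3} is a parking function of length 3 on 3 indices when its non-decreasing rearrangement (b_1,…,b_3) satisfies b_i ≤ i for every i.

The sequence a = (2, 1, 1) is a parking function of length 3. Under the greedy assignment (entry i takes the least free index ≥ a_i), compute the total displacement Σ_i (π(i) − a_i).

Σπ = 6 ({1..3} each once); Σa = 2+1+1 = 4; disp = 6−4 = 2.

2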